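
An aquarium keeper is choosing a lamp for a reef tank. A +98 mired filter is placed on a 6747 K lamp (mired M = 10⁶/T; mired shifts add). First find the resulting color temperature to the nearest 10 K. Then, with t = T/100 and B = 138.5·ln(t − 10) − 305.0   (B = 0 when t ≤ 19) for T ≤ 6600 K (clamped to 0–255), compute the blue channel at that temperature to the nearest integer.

169

M_in = 10⁶/6747 = 148.21; M_out = 148.21 + (+98) = 246.21.
T_out = 10⁶/246.21 = 4061.5 K → 4060 K; t = 40.6.
B = 138.5·ln(40.6 − 10) − 305.0 = 138.5·ln 30.6 − 305.0 = 138.5·3.4210 − 305.0 = 168.809.
Rounded: 169.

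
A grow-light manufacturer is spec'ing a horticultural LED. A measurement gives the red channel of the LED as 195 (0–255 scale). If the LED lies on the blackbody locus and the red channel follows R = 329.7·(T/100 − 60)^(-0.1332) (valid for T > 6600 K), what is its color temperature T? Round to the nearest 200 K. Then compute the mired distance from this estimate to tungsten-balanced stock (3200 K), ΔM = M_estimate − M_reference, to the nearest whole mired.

-223 mireds

(t − 60)^(-0.1332) = 195/329.7 = 0.59145.
t − 60 = 0.59145^(1/-0.1332) = 0.59145^(-7.508) = 51.564, so t = 111.564.
T = 100·t = 11156 K → 11200 K to the nearest 200 K.
M_estimate = 10⁶/11200 = 89.29; M_reference = 10⁶/3200 = 312.50.
ΔM = 89.29 − 312.50 = -223.21 → -223 mireds.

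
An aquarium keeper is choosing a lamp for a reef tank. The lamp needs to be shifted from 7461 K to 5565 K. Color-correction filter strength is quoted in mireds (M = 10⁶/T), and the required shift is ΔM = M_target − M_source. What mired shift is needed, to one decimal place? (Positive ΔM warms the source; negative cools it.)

+45.7 mireds

M_source = 10⁶/7461 = 134.030; M_target = 10⁶/5565 = 179.695.
ΔM = 179.695 − 134.030 = 45.664 → +45.7 mireds, a warming shift.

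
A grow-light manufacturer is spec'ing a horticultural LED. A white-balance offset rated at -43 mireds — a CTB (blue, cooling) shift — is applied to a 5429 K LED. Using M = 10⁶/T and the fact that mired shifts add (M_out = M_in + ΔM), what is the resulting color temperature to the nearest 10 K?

M_in = 10⁶/5429 = 184.20 mireds.
M_out = 184.20 + (-43) = 141.20 mireds.
T_out = 10⁶/141.20 = 7082.4 K → 7080 K.

7080 K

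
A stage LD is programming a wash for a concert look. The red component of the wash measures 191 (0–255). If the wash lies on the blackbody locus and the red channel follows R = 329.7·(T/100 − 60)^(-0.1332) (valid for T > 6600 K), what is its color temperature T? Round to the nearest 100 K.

12000 K

(t − 60)^(-0.1332) = 191/329.7 = 0.57931.
t − 60 = 0.57931^(1/-0.1332) = 0.57931^(-7.508) = 60.245, so t = 120.245.
T = 100·t = 12025 K → 12000 K to the nearest 100 K.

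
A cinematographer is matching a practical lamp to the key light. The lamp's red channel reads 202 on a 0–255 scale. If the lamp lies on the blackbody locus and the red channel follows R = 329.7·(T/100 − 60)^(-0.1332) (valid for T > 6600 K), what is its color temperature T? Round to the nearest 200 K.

10000 K

(t − 60)^(-0.1332) = 202/329.7 = 0.61268.
t − 60 = 0.61268^(1/-0.1332) = 0.61268^(-7.508) = 39.569, so t = 99.569.
T = 100·t = 9957 K → 10000 K to the nearest 200 K.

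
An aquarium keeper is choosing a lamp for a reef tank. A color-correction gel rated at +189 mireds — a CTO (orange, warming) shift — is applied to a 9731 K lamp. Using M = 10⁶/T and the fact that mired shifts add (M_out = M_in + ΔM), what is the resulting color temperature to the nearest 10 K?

M_in = 10⁶/9731 = 102.76 mireds.
M_out = 102.76 + (+189) = 291.76 mireds.
T_out = 10⁶/291.76 = 3427.4 K → 3430 K.

3430 K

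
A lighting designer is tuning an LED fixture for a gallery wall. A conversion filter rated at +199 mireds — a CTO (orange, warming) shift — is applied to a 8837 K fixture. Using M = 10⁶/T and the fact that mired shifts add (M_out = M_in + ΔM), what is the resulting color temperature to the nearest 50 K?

M_in = 10⁶/8837 = 113.16 mireds.
M_out = 113.16 + (+199) = 312.16 mireds.
T_out = 10⁶/312.16 = 3203.5 K → 3200 K.

3200 K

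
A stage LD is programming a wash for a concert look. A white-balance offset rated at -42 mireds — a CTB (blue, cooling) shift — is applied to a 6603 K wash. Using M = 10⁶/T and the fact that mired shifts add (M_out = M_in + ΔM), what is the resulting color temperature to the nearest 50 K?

9150 K

M_in = 10⁶/6603 = 151.45 mireds.
M_out = 151.45 + (-42) = 109.45 mireds.
T_out = 10⁶/109.45 = 9136.9 K → 9150 K.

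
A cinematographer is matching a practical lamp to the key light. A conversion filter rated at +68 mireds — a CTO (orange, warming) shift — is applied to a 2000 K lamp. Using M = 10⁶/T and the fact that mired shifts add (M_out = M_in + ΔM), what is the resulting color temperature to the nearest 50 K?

1750 K

M_in = 10⁶/2000 = 500.00 mireds.
M_out = 500.00 + (+68) = 568.00 mireds.
T_out = 10⁶/568.00 = 1760.6 K → 1750 K.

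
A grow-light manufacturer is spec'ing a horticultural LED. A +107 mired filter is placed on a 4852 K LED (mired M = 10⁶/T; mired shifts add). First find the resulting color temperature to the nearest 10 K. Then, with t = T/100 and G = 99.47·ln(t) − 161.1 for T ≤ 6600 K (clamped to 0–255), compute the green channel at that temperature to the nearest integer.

M_in = 10⁶/4852 = 206.10; M_out = 206.10 + (+107) = 313.10.
T_out = 10⁶/313.10 = 3193.9 K → 3190 K; t = 31.9.
G = 99.47·ln 31.9 − 161.1 = 99.47·3.4626 − 161.1 = 183.325.
Rounded: 183.

183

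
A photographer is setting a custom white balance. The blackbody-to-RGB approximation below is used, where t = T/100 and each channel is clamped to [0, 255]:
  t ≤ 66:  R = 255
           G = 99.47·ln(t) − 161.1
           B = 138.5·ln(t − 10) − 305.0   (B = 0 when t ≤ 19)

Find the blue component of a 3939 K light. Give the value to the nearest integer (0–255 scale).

163

t = 3939/100 = 39.39; the t ≤ 66 branch applies.
B = 138.5·ln(39.39 − 10) − 305.0 = 138.5·ln 29.39 − 305.0 = 138.5·3.3807 − 305.0 = 163.221.
Rounded: 163.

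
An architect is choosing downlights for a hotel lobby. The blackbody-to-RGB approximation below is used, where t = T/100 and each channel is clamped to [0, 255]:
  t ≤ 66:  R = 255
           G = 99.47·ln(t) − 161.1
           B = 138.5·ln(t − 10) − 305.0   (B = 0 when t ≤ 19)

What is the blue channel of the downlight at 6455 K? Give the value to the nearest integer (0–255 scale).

t = 6455/100 = 64.55; the t ≤ 66 branch applies.
B = 138.5·ln(64.55 − 10) − 305.0 = 138.5·ln 54.55 − 305.0 = 138.5·3.9991 − 305.0 = 248.878.
Rounded: 249.

249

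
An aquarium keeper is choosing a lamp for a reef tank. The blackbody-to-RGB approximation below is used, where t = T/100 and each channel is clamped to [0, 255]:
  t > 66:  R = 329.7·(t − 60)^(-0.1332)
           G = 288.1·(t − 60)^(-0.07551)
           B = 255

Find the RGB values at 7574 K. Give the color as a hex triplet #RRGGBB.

#E4EAFF

t = 7574/100 = 75.74; the t > 66 branch applies.
R = 329.7·(75.74 − 60)^(-0.1332) = 329.7·15.74^(-0.1332) = 329.7·0.69272 = 228.390.
G = 288.1·(75.74 − 60)^(-0.07551) = 288.1·15.74^(-0.07551) = 288.1·0.81211 = 233.969.
B = 255 by definition for t > 66.
Rounded: (228, 234, 255).
In hex: #E4EAFF.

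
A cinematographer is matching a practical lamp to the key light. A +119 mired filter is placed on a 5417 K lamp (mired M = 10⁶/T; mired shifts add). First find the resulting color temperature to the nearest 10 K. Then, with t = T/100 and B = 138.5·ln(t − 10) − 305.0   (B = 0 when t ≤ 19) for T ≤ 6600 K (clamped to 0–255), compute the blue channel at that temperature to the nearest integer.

M_in = 10⁶/5417 = 184.60; M_out = 184.60 + (+119) = 303.60.
T_out = 10⁶/303.60 = 3293.8 K → 3290 K; t = 32.9.
B = 138.5·ln(32.9 − 10) − 305.0 = 138.5·ln 22.9 − 305.0 = 138.5·3.1311 − 305.0 = 128.662.
Rounded: 129.

129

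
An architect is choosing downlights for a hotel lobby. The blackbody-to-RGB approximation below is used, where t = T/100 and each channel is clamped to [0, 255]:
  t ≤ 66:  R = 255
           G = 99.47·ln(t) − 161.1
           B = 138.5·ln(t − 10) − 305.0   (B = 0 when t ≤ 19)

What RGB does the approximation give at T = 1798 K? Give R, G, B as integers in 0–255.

t = 1798/100 = 17.98; the t ≤ 66 branch applies.
R = 255 by definition for t ≤ 66.
G = 99.47·ln 17.98 − 161.1 = 99.47·2.8893 − 161.1 = 126.295.
t = 17.98 ≤ 19, so B = 0.
Rounded: (255, 126, 0).

R=255, G=126, B=0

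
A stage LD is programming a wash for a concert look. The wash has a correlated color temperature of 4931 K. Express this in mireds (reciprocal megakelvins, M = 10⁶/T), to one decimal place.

M = 10⁶ / 4931 = 202.799 → 202.8 mireds.

202.8 mireds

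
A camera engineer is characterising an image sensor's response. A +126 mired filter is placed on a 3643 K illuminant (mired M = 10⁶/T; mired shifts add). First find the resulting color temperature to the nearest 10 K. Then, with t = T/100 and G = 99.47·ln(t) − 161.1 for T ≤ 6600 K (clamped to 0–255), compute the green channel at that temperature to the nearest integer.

159

M_in = 10⁶/3643 = 274.50; M_out = 274.50 + (+126) = 400.50.
T_out = 10⁶/400.50 = 2496.9 K → 2500 K; t = 25.
G = 99.47·ln 25 − 161.1 = 99.47·3.2189 − 161.1 = 159.082.
Rounded: 159.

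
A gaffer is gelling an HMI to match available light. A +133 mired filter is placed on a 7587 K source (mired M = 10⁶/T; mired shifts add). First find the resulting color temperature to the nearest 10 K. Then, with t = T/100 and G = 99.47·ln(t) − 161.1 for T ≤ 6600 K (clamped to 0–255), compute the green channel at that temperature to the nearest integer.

M_in = 10⁶/7587 = 131.80; M_out = 131.80 + (+133) = 264.80.
T_out = 10⁶/264.80 = 3776.4 K → 3780 K; t = 37.8.
G = 99.47·ln 37.8 − 161.1 = 99.47·3.6323 − 161.1 = 200.206.
Rounded: 200.

200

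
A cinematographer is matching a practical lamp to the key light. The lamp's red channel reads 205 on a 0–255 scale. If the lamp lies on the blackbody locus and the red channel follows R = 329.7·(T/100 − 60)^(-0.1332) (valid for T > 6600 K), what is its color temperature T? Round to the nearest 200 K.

9600 K

(t − 60)^(-0.1332) = 205/329.7 = 0.62178.
t − 60 = 0.62178^(1/-0.1332) = 0.62178^(-7.508) = 35.423, so t = 95.423.
T = 100·t = 9542 K → 9600 K to the nearest 200 K.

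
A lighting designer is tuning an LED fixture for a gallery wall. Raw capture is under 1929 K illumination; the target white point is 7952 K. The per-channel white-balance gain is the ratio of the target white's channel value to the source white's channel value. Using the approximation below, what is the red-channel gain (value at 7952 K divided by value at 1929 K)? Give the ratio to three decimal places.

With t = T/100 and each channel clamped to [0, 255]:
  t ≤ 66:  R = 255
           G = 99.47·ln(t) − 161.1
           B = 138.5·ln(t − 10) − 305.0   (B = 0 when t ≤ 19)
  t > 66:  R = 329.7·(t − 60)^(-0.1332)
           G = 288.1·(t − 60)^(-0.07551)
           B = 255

At 1929 K (t = 19.29):
  R = 255 by definition for t ≤ 66.
At 7952 K (t = 79.52):
  R = 329.7·(79.52 − 60)^(-0.1332) = 329.7·19.52^(-0.1332) = 329.7·0.67314 = 221.936.
Gain = 221.936 / 255.000 = 0.8703 → 0.870.

0.870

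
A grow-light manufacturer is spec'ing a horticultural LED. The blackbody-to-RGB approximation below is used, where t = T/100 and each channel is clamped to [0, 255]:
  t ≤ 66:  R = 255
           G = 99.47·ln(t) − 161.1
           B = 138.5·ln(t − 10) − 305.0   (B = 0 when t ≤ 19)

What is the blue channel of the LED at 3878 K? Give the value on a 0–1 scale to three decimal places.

t = 3878/100 = 38.78; the t ≤ 66 branch applies.
B = 138.5·ln(38.78 − 10) − 305.0 = 138.5·ln 28.78 − 305.0 = 138.5·3.3597 − 305.0 = 160.316.
On a 0–1 scale: 160.316/255 = 0.6287 → 0.629.

0.629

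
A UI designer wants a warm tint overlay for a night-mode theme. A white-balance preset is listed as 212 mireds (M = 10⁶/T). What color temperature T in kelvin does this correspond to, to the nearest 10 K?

4720 K

T = 10⁶ / 212 = 4716.98 K → 4720 K.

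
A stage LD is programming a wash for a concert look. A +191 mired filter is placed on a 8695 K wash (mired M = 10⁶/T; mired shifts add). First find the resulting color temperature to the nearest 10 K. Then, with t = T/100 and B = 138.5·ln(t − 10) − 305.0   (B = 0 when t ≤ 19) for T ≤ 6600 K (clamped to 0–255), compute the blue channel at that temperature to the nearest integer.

127

M_in = 10⁶/8695 = 115.01; M_out = 115.01 + (+191) = 306.01.
T_out = 10⁶/306.01 = 3267.9 K → 3270 K; t = 32.7.
B = 138.5·ln(32.7 − 10) − 305.0 = 138.5·ln 22.7 − 305.0 = 138.5·3.1224 − 305.0 = 127.448.
Rounded: 127.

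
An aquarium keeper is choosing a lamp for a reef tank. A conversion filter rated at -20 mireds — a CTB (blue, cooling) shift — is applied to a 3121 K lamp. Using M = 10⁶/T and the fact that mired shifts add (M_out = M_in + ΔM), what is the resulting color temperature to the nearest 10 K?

3330 K

M_in = 10⁶/3121 = 320.41 mireds.
M_out = 320.41 + (-20) = 300.41 mireds.
T_out = 10⁶/300.41 = 3328.8 K → 3330 K.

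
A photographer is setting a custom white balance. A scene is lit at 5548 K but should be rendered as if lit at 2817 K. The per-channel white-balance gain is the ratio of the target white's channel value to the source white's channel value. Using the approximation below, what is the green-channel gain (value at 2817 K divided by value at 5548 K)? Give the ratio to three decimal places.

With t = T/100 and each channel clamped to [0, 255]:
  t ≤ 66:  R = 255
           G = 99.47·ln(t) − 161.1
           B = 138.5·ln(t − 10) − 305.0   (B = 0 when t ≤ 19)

At 5548 K (t = 55.48):
  G = 99.47·ln 55.48 − 161.1 = 99.47·4.0160 − 161.1 = 238.374.
At 2817 K (t = 28.17):
  G = 99.47·ln 28.17 − 161.1 = 99.47·3.3383 − 161.1 = 170.956.
Gain = 170.956 / 238.374 = 0.7172 → 0.717.

0.717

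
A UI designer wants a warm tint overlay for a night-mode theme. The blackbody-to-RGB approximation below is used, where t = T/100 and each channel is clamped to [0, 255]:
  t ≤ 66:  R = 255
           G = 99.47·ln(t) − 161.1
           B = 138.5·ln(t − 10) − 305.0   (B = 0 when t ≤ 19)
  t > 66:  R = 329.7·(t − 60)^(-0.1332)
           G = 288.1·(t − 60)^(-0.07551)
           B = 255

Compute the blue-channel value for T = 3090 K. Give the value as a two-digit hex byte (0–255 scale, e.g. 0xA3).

t = 3090/100 = 30.9; the t ≤ 66 branch applies.
B = 138.5·ln(30.9 − 10) − 305.0 = 138.5·ln 20.9 − 305.0 = 138.5·3.0397 − 305.0 = 116.005.
Rounded: 116; in hex, 0x74.

0x74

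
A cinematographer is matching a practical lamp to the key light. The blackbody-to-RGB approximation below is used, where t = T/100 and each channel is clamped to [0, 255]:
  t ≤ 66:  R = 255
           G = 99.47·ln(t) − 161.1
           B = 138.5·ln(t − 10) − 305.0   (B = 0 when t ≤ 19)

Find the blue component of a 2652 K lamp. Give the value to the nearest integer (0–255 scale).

t = 2652/100 = 26.52; the t ≤ 66 branch applies.
B = 138.5·ln(26.52 − 10) − 305.0 = 138.5·ln 16.52 − 305.0 = 138.5·2.8046 − 305.0 = 83.433.
Rounded: 83.

83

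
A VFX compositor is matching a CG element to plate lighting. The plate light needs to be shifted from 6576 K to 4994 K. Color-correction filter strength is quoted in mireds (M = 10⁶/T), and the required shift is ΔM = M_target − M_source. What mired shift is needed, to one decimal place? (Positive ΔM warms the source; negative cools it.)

+48.2 mireds

M_source = 10⁶/6576 = 152.068; M_target = 10⁶/4994 = 200.240.
ΔM = 200.240 − 152.068 = 48.172 → +48.2 mireds, a warming shift.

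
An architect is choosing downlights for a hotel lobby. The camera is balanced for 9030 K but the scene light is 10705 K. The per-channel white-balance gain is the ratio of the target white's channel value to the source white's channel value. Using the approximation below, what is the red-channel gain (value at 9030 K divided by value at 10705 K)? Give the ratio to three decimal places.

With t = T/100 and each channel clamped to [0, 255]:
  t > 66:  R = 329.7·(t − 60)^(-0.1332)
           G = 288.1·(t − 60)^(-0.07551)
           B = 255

At 10705 K (t = 107.05):
  R = 329.7·(107.05 − 60)^(-0.1332) = 329.7·47.05^(-0.1332) = 329.7·0.59871 = 197.394.
At 9030 K (t = 90.3):
  R = 329.7·(90.3 − 60)^(-0.1332) = 329.7·30.3^(-0.1332) = 329.7·0.63485 = 209.310.
Gain = 209.310 / 197.394 = 1.0604 → 1.060.

1.060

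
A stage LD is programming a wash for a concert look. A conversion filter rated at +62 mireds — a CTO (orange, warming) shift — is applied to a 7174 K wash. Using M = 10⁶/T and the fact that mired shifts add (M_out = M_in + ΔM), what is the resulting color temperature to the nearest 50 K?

M_in = 10⁶/7174 = 139.39 mireds.
M_out = 139.39 + (+62) = 201.39 mireds.
T_out = 10⁶/201.39 = 4965.4 K → 4950 K.

4950 K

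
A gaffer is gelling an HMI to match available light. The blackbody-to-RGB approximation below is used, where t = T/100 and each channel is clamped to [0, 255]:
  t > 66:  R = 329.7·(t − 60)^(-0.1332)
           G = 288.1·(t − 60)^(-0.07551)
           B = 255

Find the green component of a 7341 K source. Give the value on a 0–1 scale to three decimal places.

t = 7341/100 = 73.41; the t > 66 branch applies.
G = 288.1·(73.41 − 60)^(-0.07551) = 288.1·13.41^(-0.07551) = 288.1·0.82199 = 236.816.
On a 0–1 scale: 236.816/255 = 0.9287 → 0.929.

0.929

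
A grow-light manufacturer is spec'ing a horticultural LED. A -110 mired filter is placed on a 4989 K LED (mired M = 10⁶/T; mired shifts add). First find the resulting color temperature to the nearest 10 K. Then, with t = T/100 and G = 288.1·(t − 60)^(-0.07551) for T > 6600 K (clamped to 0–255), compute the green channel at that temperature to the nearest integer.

M_in = 10⁶/4989 = 200.44; M_out = 200.44 + (-110) = 90.44.
T_out = 10⁶/90.44 = 11056.9 K → 11060 K; t = 110.6.
G = 288.1·(110.6 − 60)^(-0.07551) = 288.1·50.6^(-0.07551) = 288.1·0.74357 = 214.221.
Rounded: 214.

214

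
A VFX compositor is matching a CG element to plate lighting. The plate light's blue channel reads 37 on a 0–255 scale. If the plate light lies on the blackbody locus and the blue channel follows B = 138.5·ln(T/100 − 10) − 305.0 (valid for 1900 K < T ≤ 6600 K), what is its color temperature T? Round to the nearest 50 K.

ln(t − 10) = (37 + 305.0) / 138.5 = 2.4693.
t − 10 = e^2.4693 = 11.814, so t = 21.814.
T = 100·t = 2181 K → 2200 K to the nearest 50 K.

2200 K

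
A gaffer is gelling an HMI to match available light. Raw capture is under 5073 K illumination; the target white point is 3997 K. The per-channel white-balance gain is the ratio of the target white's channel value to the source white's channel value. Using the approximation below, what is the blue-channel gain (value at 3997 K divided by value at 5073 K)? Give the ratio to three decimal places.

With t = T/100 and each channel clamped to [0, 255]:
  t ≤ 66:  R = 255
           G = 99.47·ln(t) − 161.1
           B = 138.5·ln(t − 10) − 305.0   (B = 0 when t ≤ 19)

0.796

At 5073 K (t = 50.73):
  B = 138.5·ln(50.73 − 10) − 305.0 = 138.5·ln 40.73 − 305.0 = 138.5·3.7070 − 305.0 = 208.415.
At 3997 K (t = 39.97):
  B = 138.5·ln(39.97 − 10) − 305.0 = 138.5·ln 29.97 − 305.0 = 138.5·3.4002 − 305.0 = 165.927.
Gain = 165.927 / 208.415 = 0.7961 → 0.796.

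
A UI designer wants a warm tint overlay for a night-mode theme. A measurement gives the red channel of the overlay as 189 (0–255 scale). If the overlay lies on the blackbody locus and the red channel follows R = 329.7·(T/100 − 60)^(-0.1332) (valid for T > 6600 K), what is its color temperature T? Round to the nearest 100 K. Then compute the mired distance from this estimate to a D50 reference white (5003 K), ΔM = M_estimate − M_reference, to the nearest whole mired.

-120 mireds

(t − 60)^(-0.1332) = 189/329.7 = 0.57325.
t − 60 = 0.57325^(1/-0.1332) = 0.57325^(-7.508) = 65.199, so t = 125.199.
T = 100·t = 12520 K → 12500 K to the nearest 100 K.
M_estimate = 10⁶/12500 = 80.00; M_reference = 10⁶/5003 = 199.88.
ΔM = 80.00 − 199.88 = -119.88 → -120 mireds.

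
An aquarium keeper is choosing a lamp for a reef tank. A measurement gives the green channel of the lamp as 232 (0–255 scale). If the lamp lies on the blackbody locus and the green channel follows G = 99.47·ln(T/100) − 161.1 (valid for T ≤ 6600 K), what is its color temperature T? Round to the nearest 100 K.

ln t = (232 + 161.1) / 99.47 = 3.9519.
t = e^3.9519 = 52.036.
T = 100·t = 5204 K → 5200 K to the nearest 100 K.

5200 K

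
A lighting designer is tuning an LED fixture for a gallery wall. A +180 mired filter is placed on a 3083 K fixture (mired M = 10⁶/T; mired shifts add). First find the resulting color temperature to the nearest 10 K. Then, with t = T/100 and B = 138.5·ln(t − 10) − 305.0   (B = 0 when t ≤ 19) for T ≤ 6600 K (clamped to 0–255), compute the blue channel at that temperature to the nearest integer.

11

M_in = 10⁶/3083 = 324.36; M_out = 324.36 + (+180) = 504.36.
T_out = 10⁶/504.36 = 1982.7 K → 1980 K; t = 19.8.
B = 138.5·ln(19.8 − 10) − 305.0 = 138.5·ln 9.8 − 305.0 = 138.5·2.2824 − 305.0 = 11.110.
Rounded: 11.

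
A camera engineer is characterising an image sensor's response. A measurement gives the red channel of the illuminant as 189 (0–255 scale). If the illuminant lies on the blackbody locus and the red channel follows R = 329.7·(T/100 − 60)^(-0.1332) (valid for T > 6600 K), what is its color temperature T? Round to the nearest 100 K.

(t − 60)^(-0.1332) = 189/329.7 = 0.57325.
t − 60 = 0.57325^(1/-0.1332) = 0.57325^(-7.508) = 65.199, so t = 125.199.
T = 100·t = 12520 K → 12500 K to the nearest 100 K.

12500 K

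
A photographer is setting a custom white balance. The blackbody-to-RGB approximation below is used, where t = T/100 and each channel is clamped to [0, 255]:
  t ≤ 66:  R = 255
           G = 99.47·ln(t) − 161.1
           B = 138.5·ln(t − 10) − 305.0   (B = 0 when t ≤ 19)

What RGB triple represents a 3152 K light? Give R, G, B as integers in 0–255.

t = 3152/100 = 31.52; the t ≤ 66 branch applies.
R = 255 by definition for t ≤ 66.
G = 99.47·ln 31.52 − 161.1 = 99.47·3.4506 − 161.1 = 182.133.
B = 138.5·ln(31.52 − 10) − 305.0 = 138.5·ln 21.52 − 305.0 = 138.5·3.0690 − 305.0 = 120.054.
Rounded: (255, 182, 120).

R=255, G=182, B=120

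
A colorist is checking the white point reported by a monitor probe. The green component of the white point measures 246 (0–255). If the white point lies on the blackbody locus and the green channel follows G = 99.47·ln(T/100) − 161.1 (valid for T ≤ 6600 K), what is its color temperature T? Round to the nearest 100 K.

ln t = (246 + 161.1) / 99.47 = 4.0927.
t = e^4.0927 = 59.901.
T = 100·t = 5990 K → 6000 K to the nearest 100 K.

6000 K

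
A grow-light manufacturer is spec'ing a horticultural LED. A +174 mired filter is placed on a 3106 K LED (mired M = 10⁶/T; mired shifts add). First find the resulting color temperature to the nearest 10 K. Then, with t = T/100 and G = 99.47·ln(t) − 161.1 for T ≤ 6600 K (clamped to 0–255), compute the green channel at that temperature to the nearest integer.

M_in = 10⁶/3106 = 321.96; M_out = 321.96 + (+174) = 495.96.
T_out = 10⁶/495.96 = 2016.3 K → 2020 K; t = 20.2.
G = 99.47·ln 20.2 − 161.1 = 99.47·3.0057 − 161.1 = 137.875.
Rounded: 138.

138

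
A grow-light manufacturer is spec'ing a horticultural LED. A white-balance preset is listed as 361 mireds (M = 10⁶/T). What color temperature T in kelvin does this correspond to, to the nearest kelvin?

2770 K

T = 10⁶ / 361 = 2770.08 K → 2770 K.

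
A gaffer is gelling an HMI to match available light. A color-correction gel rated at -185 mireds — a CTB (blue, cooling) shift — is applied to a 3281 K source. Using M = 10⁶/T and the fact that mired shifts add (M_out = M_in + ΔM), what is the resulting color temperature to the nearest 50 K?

8350 K

M_in = 10⁶/3281 = 304.79 mireds.
M_out = 304.79 + (-185) = 119.79 mireds.
T_out = 10⁶/119.79 = 8348.3 K → 8350 K.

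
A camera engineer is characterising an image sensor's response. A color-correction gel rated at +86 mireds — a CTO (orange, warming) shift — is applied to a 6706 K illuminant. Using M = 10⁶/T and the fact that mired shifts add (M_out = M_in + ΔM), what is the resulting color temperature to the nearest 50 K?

4250 K

M_in = 10⁶/6706 = 149.12 mireds.
M_out = 149.12 + (+86) = 235.12 mireds.
T_out = 10⁶/235.12 = 4253.1 K → 4250 K.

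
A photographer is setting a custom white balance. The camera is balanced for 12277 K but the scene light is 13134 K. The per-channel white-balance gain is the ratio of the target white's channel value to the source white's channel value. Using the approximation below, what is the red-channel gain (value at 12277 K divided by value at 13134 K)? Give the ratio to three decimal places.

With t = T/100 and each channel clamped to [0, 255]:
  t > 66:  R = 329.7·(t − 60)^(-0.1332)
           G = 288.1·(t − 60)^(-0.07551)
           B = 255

At 13134 K (t = 131.34):
  R = 329.7·(131.34 − 60)^(-0.1332) = 329.7·71.34^(-0.1332) = 329.7·0.56642 = 186.748.
At 12277 K (t = 122.77):
  R = 329.7·(122.77 − 60)^(-0.1332) = 329.7·62.77^(-0.1332) = 329.7·0.57616 = 189.958.
Gain = 189.958 / 186.748 = 1.0172 → 1.017.

1.017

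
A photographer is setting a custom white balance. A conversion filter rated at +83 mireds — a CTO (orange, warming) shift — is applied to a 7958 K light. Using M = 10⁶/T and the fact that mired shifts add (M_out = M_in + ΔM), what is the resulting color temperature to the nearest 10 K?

4790 K

M_in = 10⁶/7958 = 125.66 mireds.
M_out = 125.66 + (+83) = 208.66 mireds.
T_out = 10⁶/208.66 = 4792.5 K → 4790 K.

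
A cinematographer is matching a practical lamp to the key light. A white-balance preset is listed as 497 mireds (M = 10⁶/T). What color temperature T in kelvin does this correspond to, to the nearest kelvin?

T = 10⁶ / 497 = 2012.07 K → 2012 K.

2012 K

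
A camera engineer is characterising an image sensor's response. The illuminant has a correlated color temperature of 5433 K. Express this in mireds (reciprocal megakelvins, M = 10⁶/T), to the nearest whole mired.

M = 10⁶ / 5433 = 184.060 → 184 mireds.

184 mireds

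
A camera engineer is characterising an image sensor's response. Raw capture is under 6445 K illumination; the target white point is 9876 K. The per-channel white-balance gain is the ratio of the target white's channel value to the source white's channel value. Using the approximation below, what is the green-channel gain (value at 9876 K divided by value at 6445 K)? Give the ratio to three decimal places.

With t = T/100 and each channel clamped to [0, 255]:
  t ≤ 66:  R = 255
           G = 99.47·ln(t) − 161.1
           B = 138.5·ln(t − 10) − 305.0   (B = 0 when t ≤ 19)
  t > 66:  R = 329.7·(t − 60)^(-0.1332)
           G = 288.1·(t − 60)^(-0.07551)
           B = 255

0.863

At 6445 K (t = 64.45):
  G = 99.47·ln 64.45 − 161.1 = 99.47·4.1659 − 161.1 = 253.281.
At 9876 K (t = 98.76):
  G = 288.1·(98.76 − 60)^(-0.07551) = 288.1·38.76^(-0.07551) = 288.1·0.75868 = 218.577.
Gain = 218.577 / 253.281 = 0.8630 → 0.863.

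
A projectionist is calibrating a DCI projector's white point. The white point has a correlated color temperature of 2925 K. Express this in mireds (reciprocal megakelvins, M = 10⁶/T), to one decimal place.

341.9 mireds

M = 10⁶ / 2925 = 341.880 → 341.9 mireds.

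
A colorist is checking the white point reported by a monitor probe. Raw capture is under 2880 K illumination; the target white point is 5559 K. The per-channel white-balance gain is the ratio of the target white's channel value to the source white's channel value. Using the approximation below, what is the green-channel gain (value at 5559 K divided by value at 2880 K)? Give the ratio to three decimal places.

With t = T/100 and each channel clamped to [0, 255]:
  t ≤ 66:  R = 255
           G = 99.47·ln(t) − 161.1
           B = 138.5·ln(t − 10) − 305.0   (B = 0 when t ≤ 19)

1.378

At 2880 K (t = 28.8):
  G = 99.47·ln 28.8 − 161.1 = 99.47·3.3604 − 161.1 = 173.157.
At 5559 K (t = 55.59):
  G = 99.47·ln 55.59 − 161.1 = 99.47·4.0180 − 161.1 = 238.571.
Gain = 238.571 / 173.157 = 1.3778 → 1.378.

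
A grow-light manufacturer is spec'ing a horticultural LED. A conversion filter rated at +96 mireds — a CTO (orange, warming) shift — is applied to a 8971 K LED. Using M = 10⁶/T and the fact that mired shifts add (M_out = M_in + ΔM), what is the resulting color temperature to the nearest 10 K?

4820 K

M_in = 10⁶/8971 = 111.47 mireds.
M_out = 111.47 + (+96) = 207.47 mireds.
T_out = 10⁶/207.47 = 4820.0 K → 4820 K.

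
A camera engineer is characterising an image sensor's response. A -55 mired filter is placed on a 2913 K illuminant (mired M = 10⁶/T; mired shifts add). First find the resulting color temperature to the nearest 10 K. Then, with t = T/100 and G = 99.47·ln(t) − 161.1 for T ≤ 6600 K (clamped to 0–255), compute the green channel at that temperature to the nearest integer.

M_in = 10⁶/2913 = 343.29; M_out = 343.29 + (-55) = 288.29.
T_out = 10⁶/288.29 = 3468.7 K → 3470 K; t = 34.7.
G = 99.47·ln 34.7 − 161.1 = 99.47·3.5467 − 161.1 = 191.694.
Rounded: 192.

192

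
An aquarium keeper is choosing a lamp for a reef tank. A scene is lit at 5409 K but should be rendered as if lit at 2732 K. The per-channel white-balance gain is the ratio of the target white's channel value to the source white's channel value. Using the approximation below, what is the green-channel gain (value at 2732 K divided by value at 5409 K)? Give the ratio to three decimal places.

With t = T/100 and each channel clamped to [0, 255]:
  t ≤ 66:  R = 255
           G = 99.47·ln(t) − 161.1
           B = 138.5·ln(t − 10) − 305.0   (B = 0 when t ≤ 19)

0.712

At 5409 K (t = 54.09):
  G = 99.47·ln 54.09 − 161.1 = 99.47·3.9906 − 161.1 = 235.850.
At 2732 K (t = 27.32):
  G = 99.47·ln 27.32 − 161.1 = 99.47·3.3076 − 161.1 = 167.909.
Gain = 167.909 / 235.850 = 0.7119 → 0.712.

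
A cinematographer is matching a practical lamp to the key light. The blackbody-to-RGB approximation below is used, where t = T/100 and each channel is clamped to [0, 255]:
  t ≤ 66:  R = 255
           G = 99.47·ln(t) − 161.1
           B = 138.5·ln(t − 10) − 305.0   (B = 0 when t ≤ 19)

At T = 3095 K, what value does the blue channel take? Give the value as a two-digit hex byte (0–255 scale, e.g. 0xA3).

0x74

t = 3095/100 = 30.95; the t ≤ 66 branch applies.
B = 138.5·ln(30.95 − 10) − 305.0 = 138.5·ln 20.95 − 305.0 = 138.5·3.0421 − 305.0 = 116.336.
Rounded: 116; in hex, 0x74.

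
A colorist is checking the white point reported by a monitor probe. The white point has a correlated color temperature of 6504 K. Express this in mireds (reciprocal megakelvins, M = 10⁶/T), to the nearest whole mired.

M = 10⁶ / 6504 = 153.752 → 154 mireds.

154 mireds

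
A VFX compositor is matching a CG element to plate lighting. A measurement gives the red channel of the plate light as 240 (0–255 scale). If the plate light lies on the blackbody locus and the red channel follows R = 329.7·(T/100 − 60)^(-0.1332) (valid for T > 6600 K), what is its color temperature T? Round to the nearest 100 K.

7100 K

(t − 60)^(-0.1332) = 240/329.7 = 0.72793.
t − 60 = 0.72793^(1/-0.1332) = 0.72793^(-7.508) = 10.848, so t = 70.848.
T = 100·t = 7085 K → 7100 K to the nearest 100 K.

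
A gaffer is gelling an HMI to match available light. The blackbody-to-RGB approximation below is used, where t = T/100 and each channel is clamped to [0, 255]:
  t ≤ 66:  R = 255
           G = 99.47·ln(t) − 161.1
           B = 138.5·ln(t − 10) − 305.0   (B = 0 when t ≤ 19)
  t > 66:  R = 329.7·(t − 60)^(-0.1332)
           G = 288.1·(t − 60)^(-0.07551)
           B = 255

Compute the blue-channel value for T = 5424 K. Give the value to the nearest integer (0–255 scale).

t = 5424/100 = 54.24; the t ≤ 66 branch applies.
B = 138.5·ln(54.24 − 10) − 305.0 = 138.5·ln 44.24 − 305.0 = 138.5·3.7896 − 305.0 = 219.864.
Rounded: 220.

220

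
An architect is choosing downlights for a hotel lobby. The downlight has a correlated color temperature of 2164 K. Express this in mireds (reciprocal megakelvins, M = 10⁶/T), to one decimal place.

M = 10⁶ / 2164 = 462.107 → 462.1 mireds.

462.1 mireds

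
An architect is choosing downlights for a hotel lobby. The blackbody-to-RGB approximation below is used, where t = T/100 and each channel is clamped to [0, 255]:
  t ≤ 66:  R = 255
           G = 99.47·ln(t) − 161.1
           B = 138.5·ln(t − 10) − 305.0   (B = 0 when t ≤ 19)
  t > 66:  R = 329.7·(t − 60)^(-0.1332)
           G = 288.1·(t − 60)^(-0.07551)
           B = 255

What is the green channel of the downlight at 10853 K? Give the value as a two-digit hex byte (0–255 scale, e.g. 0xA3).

t = 10853/100 = 108.53; the t > 66 branch applies.
G = 288.1·(108.53 − 60)^(-0.07551) = 288.1·48.53^(-0.07551) = 288.1·0.74592 = 214.898.
Rounded: 215; in hex, 0xD7.

0xD7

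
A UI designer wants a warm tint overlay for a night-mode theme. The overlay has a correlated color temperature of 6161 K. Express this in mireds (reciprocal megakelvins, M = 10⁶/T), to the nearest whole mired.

162 mireds

M = 10⁶ / 6161 = 162.311 → 162 mireds.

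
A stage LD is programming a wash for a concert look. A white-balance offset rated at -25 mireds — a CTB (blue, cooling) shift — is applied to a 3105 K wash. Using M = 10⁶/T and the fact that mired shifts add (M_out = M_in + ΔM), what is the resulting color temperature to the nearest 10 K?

M_in = 10⁶/3105 = 322.06 mireds.
M_out = 322.06 + (-25) = 297.06 mireds.
T_out = 10⁶/297.06 = 3366.3 K → 3370 K.

3370 K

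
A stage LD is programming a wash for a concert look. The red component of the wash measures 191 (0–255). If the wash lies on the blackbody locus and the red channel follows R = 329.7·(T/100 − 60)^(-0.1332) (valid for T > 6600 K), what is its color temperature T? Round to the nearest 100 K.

(t − 60)^(-0.1332) = 191/329.7 = 0.57931.
t − 60 = 0.57931^(1/-0.1332) = 0.57931^(-7.508) = 60.245, so t = 120.245.
T = 100·t = 12025 K → 12000 K to the nearest 100 K.

12000 K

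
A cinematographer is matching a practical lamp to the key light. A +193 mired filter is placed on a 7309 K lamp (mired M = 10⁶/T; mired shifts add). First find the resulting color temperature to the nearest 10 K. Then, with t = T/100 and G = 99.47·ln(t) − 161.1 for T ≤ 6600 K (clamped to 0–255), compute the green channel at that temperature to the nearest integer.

M_in = 10⁶/7309 = 136.82; M_out = 136.82 + (+193) = 329.82.
T_out = 10⁶/329.82 = 3032.0 K → 3030 K; t = 30.3.
G = 99.47·ln 30.3 − 161.1 = 99.47·3.4111 − 161.1 = 178.207.
Rounded: 178.

178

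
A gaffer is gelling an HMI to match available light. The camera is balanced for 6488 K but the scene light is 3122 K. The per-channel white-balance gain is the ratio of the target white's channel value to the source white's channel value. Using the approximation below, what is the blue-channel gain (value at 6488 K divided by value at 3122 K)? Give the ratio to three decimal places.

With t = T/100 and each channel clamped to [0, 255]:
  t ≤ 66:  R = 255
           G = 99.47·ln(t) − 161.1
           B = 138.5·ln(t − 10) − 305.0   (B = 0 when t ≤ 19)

At 3122 K (t = 31.22):
  B = 138.5·ln(31.22 − 10) − 305.0 = 138.5·ln 21.22 − 305.0 = 138.5·3.0549 − 305.0 = 118.110.
At 6488 K (t = 64.88):
  B = 138.5·ln(64.88 − 10) − 305.0 = 138.5·ln 54.88 − 305.0 = 138.5·4.0051 − 305.0 = 249.713.
Gain = 249.713 / 118.110 = 2.1142 → 2.114.

2.114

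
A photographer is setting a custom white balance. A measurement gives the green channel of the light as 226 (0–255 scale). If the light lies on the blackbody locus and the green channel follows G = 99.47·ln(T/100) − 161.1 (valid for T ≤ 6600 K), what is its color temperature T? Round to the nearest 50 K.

ln t = (226 + 161.1) / 99.47 = 3.8916.
t = e^3.8916 = 48.990.
T = 100·t = 4899 K → 4900 K to the nearest 50 K.

4900 K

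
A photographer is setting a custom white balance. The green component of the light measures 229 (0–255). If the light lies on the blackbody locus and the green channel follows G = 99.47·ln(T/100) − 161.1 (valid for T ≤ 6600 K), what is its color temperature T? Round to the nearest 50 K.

5050 K

ln t = (229 + 161.1) / 99.47 = 3.9218.
t = e^3.9218 = 50.491.
T = 100·t = 5049 K → 5050 K to the nearest 50 K.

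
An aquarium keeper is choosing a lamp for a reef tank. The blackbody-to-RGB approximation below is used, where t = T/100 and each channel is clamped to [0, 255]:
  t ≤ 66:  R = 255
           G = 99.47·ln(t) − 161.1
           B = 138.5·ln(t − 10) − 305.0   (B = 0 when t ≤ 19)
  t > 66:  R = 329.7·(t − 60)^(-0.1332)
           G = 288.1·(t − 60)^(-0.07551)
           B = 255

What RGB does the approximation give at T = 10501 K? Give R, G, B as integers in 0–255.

R=199, G=216, B=255

t = 10501/100 = 105.01; the t > 66 branch applies.
R = 329.7·(105.01 − 60)^(-0.1332) = 329.7·45.01^(-0.1332) = 329.7·0.60225 = 198.563.
G = 288.1·(105.01 − 60)^(-0.07551) = 288.1·45.01^(-0.07551) = 288.1·0.75017 = 216.123.
B = 255 by definition for t > 66.
Rounded: (199, 216, 255).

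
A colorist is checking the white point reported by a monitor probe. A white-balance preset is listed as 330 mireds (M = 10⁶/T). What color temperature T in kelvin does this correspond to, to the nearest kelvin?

3030 K

T = 10⁶ / 330 = 3030.30 K → 3030 K.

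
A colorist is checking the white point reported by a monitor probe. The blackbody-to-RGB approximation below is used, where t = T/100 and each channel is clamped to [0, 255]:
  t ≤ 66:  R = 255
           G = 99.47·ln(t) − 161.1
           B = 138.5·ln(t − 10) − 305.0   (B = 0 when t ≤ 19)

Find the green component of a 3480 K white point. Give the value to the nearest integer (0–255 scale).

t = 3480/100 = 34.8; the t ≤ 66 branch applies.
G = 99.47·ln 34.8 − 161.1 = 99.47·3.5496 − 161.1 = 191.980.
Rounded: 192.

192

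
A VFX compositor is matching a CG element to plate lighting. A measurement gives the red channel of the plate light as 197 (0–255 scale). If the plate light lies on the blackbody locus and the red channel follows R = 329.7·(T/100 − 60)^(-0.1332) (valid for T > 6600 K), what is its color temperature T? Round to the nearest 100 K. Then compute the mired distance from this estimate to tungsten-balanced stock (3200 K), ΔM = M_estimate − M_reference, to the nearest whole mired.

-220 mireds

(t − 60)^(-0.1332) = 197/329.7 = 0.59751.
t − 60 = 0.59751^(1/-0.1332) = 0.59751^(-7.508) = 47.761, so t = 107.761.
T = 100·t = 10776 K → 10800 K to the nearest 100 K.
M_estimate = 10⁶/10800 = 92.59; M_reference = 10⁶/3200 = 312.50.
ΔM = 92.59 − 312.50 = -219.91 → -220 mireds.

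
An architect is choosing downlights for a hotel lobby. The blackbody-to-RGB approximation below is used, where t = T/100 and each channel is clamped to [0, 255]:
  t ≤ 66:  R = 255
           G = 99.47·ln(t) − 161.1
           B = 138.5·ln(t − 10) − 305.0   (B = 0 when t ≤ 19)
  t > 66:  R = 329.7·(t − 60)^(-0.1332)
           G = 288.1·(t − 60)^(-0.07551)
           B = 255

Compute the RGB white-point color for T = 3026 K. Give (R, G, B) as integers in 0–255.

(255, 178, 112)

t = 3026/100 = 30.26; the t ≤ 66 branch applies.
R = 255 by definition for t ≤ 66.
G = 99.47·ln 30.26 − 161.1 = 99.47·3.4098 − 161.1 = 178.075.
B = 138.5·ln(30.26 − 10) − 305.0 = 138.5·ln 20.26 − 305.0 = 138.5·3.0086 − 305.0 = 111.698.
Rounded: (255, 178, 112).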